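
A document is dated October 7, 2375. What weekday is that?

Tuesday

Doomsday rule: the anchor day for the 2300s is Wednesday. For year 75: 75÷12 = 6 r 3, and 3÷4 = 0, so 6+3+0 = 9.
Wednesday + 9 ≡ Friday — that's 2375's doomsday.
In October the doomsday date is Oct 10.
Oct 7 is 3 days before Oct 10; 3 mod 7 = 3, so Friday − 3 = Tuesday.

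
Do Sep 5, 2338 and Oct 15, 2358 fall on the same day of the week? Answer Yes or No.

No

From Sep 5, 2338 to Oct 15, 2358 is 7345 days.
7345 mod 7 = 2, so they are different weekdays.
(Sep 5, 2338 is a Monday; Oct 15, 2358 is a Wednesday.)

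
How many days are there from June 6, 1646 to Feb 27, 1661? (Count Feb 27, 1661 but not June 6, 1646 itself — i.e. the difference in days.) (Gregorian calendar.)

Jun 6, 1646 → Jun 6, 1647: 365 days.
Jun 6, 1647 → Jun 6, 1648: 366 days (Feb 29, 1648 is in that span).
Jun 6, 1648 → Jun 6, 1649: 365 days.
Jun 6, 1649 → Jun 6, 1650: 365 days.
Jun 6, 1650 → Jun 6, 1651: 365 days.
Jun 6, 1651 → Jun 6, 1652: 366 days (Feb 29, 1652 is in that span).
Jun 6, 1652 → Jun 6, 1653: 365 days.
Jun 6, 1653 → Jun 6, 1654: 365 days.
Jun 6, 1654 → Jun 6, 1655: 365 days.
Jun 6, 1655 → Jun 6, 1656: 366 days (Feb 29, 1656 is in that span).
Jun 6, 1656 → Jun 6, 1657: 365 days.
Jun 6, 1657 → Jun 6, 1658: 365 days.
Jun 6, 1658 → Jun 6, 1659: 365 days.
Jun 6, 1659 → Jun 6, 1660: 366 days (Feb 29, 1660 is in that span).
Jun 6, 1660 → Jul 6, 1660: 30 days (June has 30).
Jul 6, 1660 → Aug 6, 1660: 31 days (July has 31).
Aug 6, 1660 → Sep 6, 1660: 31 days (August has 31).
Sep 6, 1660 → Oct 6, 1660: 30 days (September has 30).
Oct 6, 1660 → Nov 6, 1660: 31 days (October has 31).
Nov 6, 1660 → Dec 6, 1660: 30 days (November has 30).
Dec 6, 1660 → Jan 6, 1661: 31 days (December has 31).
Jan 6, 1661 → Feb 6, 1661: 31 days (January has 31).
Feb 6, 1661 → Feb 27, 1661: 21 days.
Total: 5380 days.

5380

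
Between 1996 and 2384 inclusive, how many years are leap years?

95

Multiples of 4 in [1996,2384]: 98.
Of those, multiples of 100: 4 (not leap unless ÷400).
Multiples of 400: 1.
Leap years = 98 − 4 + 1 = 95.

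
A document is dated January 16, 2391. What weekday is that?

Wednesday

Doomsday rule: the anchor day for the 2300s is Wednesday. For year 91: 91÷12 = 7 r 7, and 7÷4 = 1, so 7+7+1 = 15.
Wednesday + 15 ≡ Thursday — that's 2391's doomsday.
In January the doomsday date is Jan 3 (2391 is not a leap year).
Jan 16 is 13 days after Jan 3; 13 mod 7 = 6, so Thursday + 6 = Wednesday.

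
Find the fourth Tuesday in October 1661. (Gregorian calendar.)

October 1, 1661 is a Saturday.
The first Tuesday is therefore October 4 (3 days later).
The fourth Tuesday is 4 + 3×7 = October 25.

October 25, 1661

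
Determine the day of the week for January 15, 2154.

Tuesday

Doomsday rule: the anchor day for the 2100s is Sunday. For year 54: 54÷12 = 4 r 6, and 6÷4 = 1, so 4+6+1 = 11.
Sunday + 11 ≡ Thursday — that's 2154's doomsday.
In January the doomsday date is Jan 3 (2154 is not a leap year).
Jan 15 is 12 days after Jan 3; 12 mod 7 = 5, so Thursday + 5 = Tuesday.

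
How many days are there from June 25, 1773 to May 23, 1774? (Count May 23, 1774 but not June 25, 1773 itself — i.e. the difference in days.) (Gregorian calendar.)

332

Jun 25, 1773 → Jul 25, 1773: 30 days (June has 30).
Jul 25, 1773 → Aug 25, 1773: 31 days (July has 31).
Aug 25, 1773 → Sep 25, 1773: 31 days (August has 31).
Sep 25, 1773 → Oct 25, 1773: 30 days (September has 30).
Oct 25, 1773 → Nov 25, 1773: 31 days (October has 31).
Nov 25, 1773 → Dec 25, 1773: 30 days (November has 30).
Dec 25, 1773 → Jan 25, 1774: 31 days (December has 31).
Jan 25, 1774 → Feb 25, 1774: 31 days (January has 31).
Feb 25, 1774 → Mar 25, 1774: 28 days (February has 28).
Mar 25, 1774 → Apr 25, 1774: 31 days (March has 31).
Apr 25, 1774 → May 23, 1774: 28 days.
Total: 332 days.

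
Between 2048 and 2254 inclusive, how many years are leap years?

50

Multiples of 4 in [2048,2254]: 52.
Of those, multiples of 100: 2 (not leap unless ÷400).
Multiples of 400: 0.
Leap years = 52 − 2 + 0 = 50.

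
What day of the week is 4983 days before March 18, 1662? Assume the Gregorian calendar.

First find the weekday of Mar 18, 1662. Doomsday rule: the anchor day for the 1600s is Tuesday. For year 62: 62÷12 = 5 r 2, and 2÷4 = 0, so 5+2+0 = 7.
Tuesday + 7 ≡ Tuesday — that's 1662's doomsday.
In March the doomsday date is Mar 14.
Mar 18 is 4 days after Mar 14; 4 mod 7 = 4, so Tuesday + 4 = Saturday.
4983 mod 7 = 6, so 4983 days before a Saturday is Saturday − 6 = Sunday.

Sunday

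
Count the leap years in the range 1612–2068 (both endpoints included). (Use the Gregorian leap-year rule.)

Multiples of 4 in [1612,2068]: 115.
Of those, multiples of 100: 4 (not leap unless ÷400).
Multiples of 400: 1.
Leap years = 115 − 4 + 1 = 112.

112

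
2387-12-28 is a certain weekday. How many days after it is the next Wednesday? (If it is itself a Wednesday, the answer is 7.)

2

Dec 28, 2387 is a Monday.
From Monday to the next Wednesday is 2 days.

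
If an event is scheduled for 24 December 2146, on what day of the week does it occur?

Doomsday rule: the anchor day for the 2100s is Sunday. For year 46: 46÷12 = 3 r 10, and 10÷4 = 2, so 3+10+2 = 15.
Sunday + 15 ≡ Monday — that's 2146's doomsday.
In December the doomsday date is Dec 12.
Dec 24 is 12 days after Dec 12; 12 mod 7 = 5, so Monday + 5 = Saturday.

Saturday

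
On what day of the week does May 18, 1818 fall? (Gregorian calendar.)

Doomsday rule: the anchor day for the 1800s is Friday. For year 18: 18÷12 = 1 r 6, and 6÷4 = 1, so 1+6+1 = 8.
Friday + 8 ≡ Saturday — that's 1818's doomsday.
In May the doomsday date is May 9.
May 18 is 9 days after May 9; 9 mod 7 = 2, so Saturday + 2 = Monday.

Monday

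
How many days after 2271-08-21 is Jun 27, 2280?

3233

Aug 21, 2271 → Aug 21, 2272: 366 days (Feb 29, 2272 is in that span).
Aug 21, 2272 → Aug 21, 2273: 365 days.
Aug 21, 2273 → Aug 21, 2274: 365 days.
Aug 21, 2274 → Aug 21, 2275: 365 days.
Aug 21, 2275 → Aug 21, 2276: 366 days (Feb 29, 2276 is in that span).
Aug 21, 2276 → Aug 21, 2277: 365 days.
Aug 21, 2277 → Aug 21, 2278: 365 days.
Aug 21, 2278 → Aug 21, 2279: 365 days.
Aug 21, 2279 → Sep 21, 2279: 31 days (August has 31).
Sep 21, 2279 → Oct 21, 2279: 30 days (September has 30).
Oct 21, 2279 → Nov 21, 2279: 31 days (October has 31).
Nov 21, 2279 → Dec 21, 2279: 30 days (November has 30).
Dec 21, 2279 → Jan 21, 2280: 31 days (December has 31).
Jan 21, 2280 → Feb 21, 2280: 31 days (January has 31).
Feb 21, 2280 → Mar 21, 2280: 29 days (February has 29).
Mar 21, 2280 → Apr 21, 2280: 31 days (March has 31).
Apr 21, 2280 → May 21, 2280: 30 days (April has 30).
May 21, 2280 → Jun 21, 2280: 31 days (May has 31).
Jun 21, 2280 → Jun 27, 2280: 6 days.
Total: 3233 days.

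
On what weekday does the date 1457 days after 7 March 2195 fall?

Sunday

Mar 7, 2195 is a Saturday.
1457 mod 7 = 1, so 1457 days after a Saturday is Saturday + 1 = Sunday.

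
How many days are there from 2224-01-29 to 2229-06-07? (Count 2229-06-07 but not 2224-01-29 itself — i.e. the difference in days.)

1956

Jan 29, 2224 → Jan 29, 2225: 366 days (Feb 29, 2224 is in that span).
Jan 29, 2225 → Jan 29, 2226: 365 days.
Jan 29, 2226 → Jan 29, 2227: 365 days.
Jan 29, 2227 → Jan 29, 2228: 365 days.
Jan 29, 2228 → Jan 29, 2229: 366 days (Feb 29, 2228 is in that span).
Jan 29, 2229 → Feb 28, 2229: 30 days (January has 31).
Feb 28, 2229 → Mar 28, 2229: 28 days (February has 28).
Mar 28, 2229 → Apr 28, 2229: 31 days (March has 31).
Apr 28, 2229 → May 28, 2229: 30 days (April has 30).
May 28, 2229 → Jun 7, 2229: 10 days.
Total: 1956 days.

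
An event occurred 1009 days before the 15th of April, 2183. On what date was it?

−365 (one year) → Apr 15, 2182 (644 left).
−365 (one year) → Apr 15, 2181 (279 left).
−15 → Mar 31, 2181 (end of Mar, 31 days; 264 left).
−31 → Feb 28, 2181 (end of Feb, 28 days; 233 left).
−28 → Jan 31, 2181 (end of Jan, 31 days; 205 left).
−31 → Dec 31, 2180 (end of Dec, 31 days; 174 left).
−31 → Nov 30, 2180 (end of Nov, 30 days; 143 left).
−30 → Oct 31, 2180 (end of Oct, 31 days; 113 left).
−31 → Sep 30, 2180 (end of Sep, 30 days; 82 left).
−30 → Aug 31, 2180 (end of Aug, 31 days; 52 left).
−31 → Jul 31, 2180 (end of Jul, 31 days; 21 left).
−21 → Jul 10, 2180.

July 10, 2180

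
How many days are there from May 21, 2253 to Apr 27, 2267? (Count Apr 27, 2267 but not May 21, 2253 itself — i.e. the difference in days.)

5089

May 21, 2253 → May 21, 2254: 365 days.
May 21, 2254 → May 21, 2255: 365 days.
May 21, 2255 → May 21, 2256: 366 days (Feb 29, 2256 is in that span).
May 21, 2256 → May 21, 2257: 365 days.
May 21, 2257 → May 21, 2258: 365 days.
May 21, 2258 → May 21, 2259: 365 days.
May 21, 2259 → May 21, 2260: 366 days (Feb 29, 2260 is in that span).
May 21, 2260 → May 21, 2261: 365 days.
May 21, 2261 → May 21, 2262: 365 days.
May 21, 2262 → May 21, 2263: 365 days.
May 21, 2263 → May 21, 2264: 366 days (Feb 29, 2264 is in that span).
May 21, 2264 → May 21, 2265: 365 days.
May 21, 2265 → May 21, 2266: 365 days.
May 21, 2266 → Jun 21, 2266: 31 days (May has 31).
Jun 21, 2266 → Jul 21, 2266: 30 days (June has 30).
Jul 21, 2266 → Aug 21, 2266: 31 days (July has 31).
Aug 21, 2266 → Sep 21, 2266: 31 days (August has 31).
Sep 21, 2266 → Oct 21, 2266: 30 days (September has 30).
Oct 21, 2266 → Nov 21, 2266: 31 days (October has 31).
Nov 21, 2266 → Dec 21, 2266: 30 days (November has 30).
Dec 21, 2266 → Jan 21, 2267: 31 days (December has 31).
Jan 21, 2267 → Feb 21, 2267: 31 days (January has 31).
Feb 21, 2267 → Mar 21, 2267: 28 days (February has 28).
Mar 21, 2267 → Apr 21, 2267: 31 days (March has 31).
Apr 21, 2267 → Apr 27, 2267: 6 days.
Total: 5089 days.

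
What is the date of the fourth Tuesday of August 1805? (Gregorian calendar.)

August 27, 1805

August 1, 1805 is a Thursday.
The first Tuesday is therefore August 6 (5 days later).
The fourth Tuesday is 6 + 3×7 = August 27.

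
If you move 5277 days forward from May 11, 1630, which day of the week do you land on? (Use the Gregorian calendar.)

Friday

May 11, 1630 is a Saturday.
5277 mod 7 = 6, so 5277 days after a Saturday is Saturday + 6 = Friday.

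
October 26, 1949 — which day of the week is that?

Wednesday

Doomsday rule: the anchor day for the 1900s is Wednesday. For year 49: 49÷12 = 4 r 1, and 1÷4 = 0, so 4+1+0 = 5.
Wednesday + 5 ≡ Monday — that's 1949's doomsday.
In October the doomsday date is Oct 10.
Oct 26 is 16 days after Oct 10; 16 mod 7 = 2, so Monday + 2 = Wednesday.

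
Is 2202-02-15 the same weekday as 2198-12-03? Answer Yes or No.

Yes

From Dec 3, 2198 to Feb 15, 2202 is 1169 days.
1169 mod 7 = 0, so they are the same weekday.
(Dec 3, 2198 is a Monday; Feb 15, 2202 is a Monday.)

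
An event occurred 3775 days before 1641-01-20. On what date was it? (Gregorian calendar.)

September 20, 1630

−366 (one year; includes Feb 29, 1640) → Jan 20, 1640 (3409 left).
−365 (one year) → Jan 20, 1639 (3044 left).
−365 (one year) → Jan 20, 1638 (2679 left).
−365 (one year) → Jan 20, 1637 (2314 left).
−366 (one year; includes Feb 29, 1636) → Jan 20, 1636 (1948 left).
−365 (one year) → Jan 20, 1635 (1583 left).
−365 (one year) → Jan 20, 1634 (1218 left).
−365 (one year) → Jan 20, 1633 (853 left).
−366 (one year; includes Feb 29, 1632) → Jan 20, 1632 (487 left).
−365 (one year) → Jan 20, 1631 (122 left).
−20 → Dec 31, 1630 (end of Dec, 31 days; 102 left).
−31 → Nov 30, 1630 (end of Nov, 30 days; 71 left).
−30 → Oct 31, 1630 (end of Oct, 31 days; 41 left).
−31 → Sep 30, 1630 (end of Sep, 30 days; 10 left).
−10 → Sep 20, 1630.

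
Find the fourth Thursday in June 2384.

June 1, 2384 is a Friday.
The first Thursday is therefore June 7 (6 days later).
The fourth Thursday is 7 + 3×7 = June 28.

June 28, 2384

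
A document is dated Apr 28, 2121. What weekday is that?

Monday

Doomsday rule: the anchor day for the 2100s is Sunday. For year 21: 21÷12 = 1 r 9, and 9÷4 = 2, so 1+9+2 = 12.
Sunday + 12 ≡ Friday — that's 2121's doomsday.
In April the doomsday date is Apr 4.
Apr 28 is 24 days after Apr 4; 24 mod 7 = 3, so Friday + 3 = Monday.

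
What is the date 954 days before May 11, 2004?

−366 (one year; includes Feb 29, 2004) → May 11, 2003 (588 left).
−365 (one year) → May 11, 2002 (223 left).
−11 → Apr 30, 2002 (end of Apr, 30 days; 212 left).
−30 → Mar 31, 2002 (end of Mar, 31 days; 182 left).
−31 → Feb 28, 2002 (end of Feb, 28 days; 151 left).
−28 → Jan 31, 2002 (end of Jan, 31 days; 123 left).
−31 → Dec 31, 2001 (end of Dec, 31 days; 92 left).
−31 → Nov 30, 2001 (end of Nov, 30 days; 61 left).
−30 → Oct 31, 2001 (end of Oct, 31 days; 31 left).
−31 → Sep 30, 2001 (end of Sep, 30 days; 0 left).

September 30, 2001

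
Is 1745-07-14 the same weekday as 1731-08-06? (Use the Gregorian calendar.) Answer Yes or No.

No

From Aug 6, 1731 to Jul 14, 1745 is 5091 days.
5091 mod 7 = 2, so they are different weekdays.
(Aug 6, 1731 is a Monday; Jul 14, 1745 is a Wednesday.)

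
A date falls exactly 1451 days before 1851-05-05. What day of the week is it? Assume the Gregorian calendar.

May 5, 1851 is a Monday.
1451 mod 7 = 2, so 1451 days before a Monday is Monday − 2 = Saturday.

Saturday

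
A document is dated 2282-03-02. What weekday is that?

Doomsday rule: the anchor day for the 2200s is Friday. For year 82: 82÷12 = 6 r 10, and 10÷4 = 2, so 6+10+2 = 18.
Friday + 18 ≡ Tuesday — that's 2282's doomsday.
In March the doomsday date is Mar 14.
Mar 2 is 12 days before Mar 14; 12 mod 7 = 5, so Tuesday − 5 = Thursday.

Thursday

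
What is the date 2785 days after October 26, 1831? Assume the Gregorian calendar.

June 11, 1839

+366 (one year; includes Feb 29, 1832) → Oct 26, 1832 (2419 left).
+365 (one year) → Oct 26, 1833 (2054 left).
+365 (one year) → Oct 26, 1834 (1689 left).
+365 (one year) → Oct 26, 1835 (1324 left).
+366 (one year; includes Feb 29, 1836) → Oct 26, 1836 (958 left).
+365 (one year) → Oct 26, 1837 (593 left).
+365 (one year) → Oct 26, 1838 (228 left).
Oct has 31 days: +6 → Nov 1, 1838 (222 left).
Nov has 30 days: +30 → Dec 1, 1838 (192 left).
Dec has 31 days: +31 → Jan 1, 1839 (161 left).
Jan has 31 days: +31 → Feb 1, 1839 (130 left).
Feb has 28 days: +28 → Mar 1, 1839 (102 left).
Mar has 31 days: +31 → Apr 1, 1839 (71 left).
Apr has 30 days: +30 → May 1, 1839 (41 left).
May has 31 days: +31 → Jun 1, 1839 (10 left).
+10 → Jun 11, 1839.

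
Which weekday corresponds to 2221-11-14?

Doomsday rule: the anchor day for the 2200s is Friday. For year 21: 21÷12 = 1 r 9, and 9÷4 = 2, so 1+9+2 = 12.
Friday + 12 ≡ Wednesday — that's 2221's doomsday.
In November the doomsday date is Nov 7.
Nov 14 is 7 days after Nov 7; 7 mod 7 = 0, so Wednesday + 0 = Wednesday.

Wednesday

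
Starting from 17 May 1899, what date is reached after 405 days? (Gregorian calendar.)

+365 (one year) → May 17, 1900 (40 left).
May has 31 days: +15 → Jun 1, 1900 (25 left).
+25 → Jun 26, 1900.

June 26, 1900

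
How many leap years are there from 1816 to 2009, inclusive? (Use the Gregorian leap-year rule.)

48

Multiples of 4 in [1816,2009]: 49.
Of those, multiples of 100: 2 (not leap unless ÷400).
Multiples of 400: 1.
Leap years = 49 − 2 + 1 = 48.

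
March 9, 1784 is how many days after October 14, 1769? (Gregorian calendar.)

5260

Oct 14, 1769 → Oct 14, 1770: 365 days.
Oct 14, 1770 → Oct 14, 1771: 365 days.
Oct 14, 1771 → Oct 14, 1772: 366 days (Feb 29, 1772 is in that span).
Oct 14, 1772 → Oct 14, 1773: 365 days.
Oct 14, 1773 → Oct 14, 1774: 365 days.
Oct 14, 1774 → Oct 14, 1775: 365 days.
Oct 14, 1775 → Oct 14, 1776: 366 days (Feb 29, 1776 is in that span).
Oct 14, 1776 → Oct 14, 1777: 365 days.
Oct 14, 1777 → Oct 14, 1778: 365 days.
Oct 14, 1778 → Oct 14, 1779: 365 days.
Oct 14, 1779 → Oct 14, 1780: 366 days (Feb 29, 1780 is in that span).
Oct 14, 1780 → Oct 14, 1781: 365 days.
Oct 14, 1781 → Oct 14, 1782: 365 days.
Oct 14, 1782 → Oct 14, 1783: 365 days.
Oct 14, 1783 → Nov 14, 1783: 31 days (October has 31).
Nov 14, 1783 → Dec 14, 1783: 30 days (November has 30).
Dec 14, 1783 → Jan 14, 1784: 31 days (December has 31).
Jan 14, 1784 → Feb 14, 1784: 31 days (January has 31).
Feb 14, 1784 → Mar 9, 1784: 24 days.
Total: 5260 days.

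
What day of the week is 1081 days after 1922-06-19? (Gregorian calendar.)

First find the weekday of Jun 19, 1922. Doomsday rule: the anchor day for the 1900s is Wednesday. For year 22: 22÷12 = 1 r 10, and 10÷4 = 2, so 1+10+2 = 13.
Wednesday + 13 ≡ Tuesday — that's 1922's doomsday.
In June the doomsday date is Jun 6.
Jun 19 is 13 days after Jun 6; 13 mod 7 = 6, so Tuesday + 6 = Monday.
1081 mod 7 = 3, so 1081 days after a Monday is Monday + 3 = Thursday.

Thursday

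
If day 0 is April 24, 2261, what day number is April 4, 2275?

5093

Apr 24, 2261 → Apr 24, 2262: 365 days.
Apr 24, 2262 → Apr 24, 2263: 365 days.
Apr 24, 2263 → Apr 24, 2264: 366 days (Feb 29, 2264 is in that span).
Apr 24, 2264 → Apr 24, 2265: 365 days.
Apr 24, 2265 → Apr 24, 2266: 365 days.
Apr 24, 2266 → Apr 24, 2267: 365 days.
Apr 24, 2267 → Apr 24, 2268: 366 days (Feb 29, 2268 is in that span).
Apr 24, 2268 → Apr 24, 2269: 365 days.
Apr 24, 2269 → Apr 24, 2270: 365 days.
Apr 24, 2270 → Apr 24, 2271: 365 days.
Apr 24, 2271 → Apr 24, 2272: 366 days (Feb 29, 2272 is in that span).
Apr 24, 2272 → Apr 24, 2273: 365 days.
Apr 24, 2273 → Apr 24, 2274: 365 days.
Apr 24, 2274 → May 24, 2274: 30 days (April has 30).
May 24, 2274 → Jun 24, 2274: 31 days (May has 31).
Jun 24, 2274 → Jul 24, 2274: 30 days (June has 30).
Jul 24, 2274 → Aug 24, 2274: 31 days (July has 31).
Aug 24, 2274 → Sep 24, 2274: 31 days (August has 31).
Sep 24, 2274 → Oct 24, 2274: 30 days (September has 30).
Oct 24, 2274 → Nov 24, 2274: 31 days (October has 31).
Nov 24, 2274 → Dec 24, 2274: 30 days (November has 30).
Dec 24, 2274 → Jan 24, 2275: 31 days (December has 31).
Jan 24, 2275 → Feb 24, 2275: 31 days (January has 31).
Feb 24, 2275 → Mar 24, 2275: 28 days (February has 28).
Mar 24, 2275 → Apr 4, 2275: 11 days.
Total: 5093 days.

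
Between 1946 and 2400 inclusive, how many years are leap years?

Multiples of 4 in [1946,2400]: 114.
Of those, multiples of 100: 5 (not leap unless ÷400).
Multiples of 400: 2.
Leap years = 114 − 5 + 2 = 111.

111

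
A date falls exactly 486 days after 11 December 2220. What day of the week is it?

First find the weekday of Dec 11, 2220. Doomsday rule: the anchor day for the 2200s is Friday. For year 20: 20÷12 = 1 r 8, and 8÷4 = 2, so 1+8+2 = 11.
Friday + 11 ≡ Tuesday — that's 2220's doomsday.
In December the doomsday date is Dec 12.
Dec 11 is 1 day before Dec 12; 1 mod 7 = 1, so Tuesday − 1 = Monday.
486 mod 7 = 3, so 486 days after a Monday is Monday + 3 = Thursday.

Thursday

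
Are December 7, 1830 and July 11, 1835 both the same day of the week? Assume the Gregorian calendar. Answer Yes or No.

No

From Dec 7, 1830 to Jul 11, 1835 is 1677 days.
1677 mod 7 = 4, so they are different weekdays.
(Dec 7, 1830 is a Tuesday; Jul 11, 1835 is a Saturday.)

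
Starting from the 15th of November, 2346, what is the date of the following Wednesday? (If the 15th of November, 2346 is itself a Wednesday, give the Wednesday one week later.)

Nov 15, 2346 is a Friday.
From Friday to the next Wednesday is 5 days.
Nov 15, 2346 + 5 = Nov 20, 2346.

November 20, 2346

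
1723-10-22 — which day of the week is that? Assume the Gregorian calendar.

Friday

Doomsday rule: the anchor day for the 1700s is Sunday. For year 23: 23÷12 = 1 r 11, and 11÷4 = 2, so 1+11+2 = 14.
Sunday + 14 ≡ Sunday — that's 1723's doomsday.
In October the doomsday date is Oct 10.
Oct 22 is 12 days after Oct 10; 12 mod 7 = 5, so Sunday + 5 = Friday.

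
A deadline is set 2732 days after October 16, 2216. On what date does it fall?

April 9, 2224

+365 (one year) → Oct 16, 2217 (2367 left).
+365 (one year) → Oct 16, 2218 (2002 left).
+365 (one year) → Oct 16, 2219 (1637 left).
+366 (one year; includes Feb 29, 2220) → Oct 16, 2220 (1271 left).
+365 (one year) → Oct 16, 2221 (906 left).
+365 (one year) → Oct 16, 2222 (541 left).
+365 (one year) → Oct 16, 2223 (176 left).
Oct has 31 days: +16 → Nov 1, 2223 (160 left).
Nov has 30 days: +30 → Dec 1, 2223 (130 left).
Dec has 31 days: +31 → Jan 1, 2224 (99 left).
Jan has 31 days: +31 → Feb 1, 2224 (68 left).
Feb has 29 days: +29 → Mar 1, 2224 (39 left).
Mar has 31 days: +31 → Apr 1, 2224 (8 left).
+8 → Apr 9, 2224.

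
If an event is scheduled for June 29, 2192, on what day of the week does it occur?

Friday

Doomsday rule: the anchor day for the 2100s is Sunday. For year 92: 92÷12 = 7 r 8, and 8÷4 = 2, so 7+8+2 = 17.
Sunday + 17 ≡ Wednesday — that's 2192's doomsday.
In June the doomsday date is Jun 6.
Jun 29 is 23 days after Jun 6; 23 mod 7 = 2, so Wednesday + 2 = Friday.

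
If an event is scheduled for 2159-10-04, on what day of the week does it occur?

Thursday

Doomsday rule: the anchor day for the 2100s is Sunday. For year 59: 59÷12 = 4 r 11, and 11÷4 = 2, so 4+11+2 = 17.
Sunday + 17 ≡ Wednesday — that's 2159's doomsday.
In October the doomsday date is Oct 10.
Oct 4 is 6 days before Oct 10; 6 mod 7 = 6, so Wednesday − 6 = Thursday.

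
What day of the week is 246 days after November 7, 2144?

Nov 7, 2144 is a Saturday.
246 mod 7 = 1, so 246 days after a Saturday is Saturday + 1 = Sunday.

Sunday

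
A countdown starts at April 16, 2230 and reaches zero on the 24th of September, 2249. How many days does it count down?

Apr 16, 2230 → Apr 16, 2231: 365 days.
Apr 16, 2231 → Apr 16, 2232: 366 days (Feb 29, 2232 is in that span).
Apr 16, 2232 → Apr 16, 2233: 365 days.
Apr 16, 2233 → Apr 16, 2234: 365 days.
Apr 16, 2234 → Apr 16, 2235: 365 days.
Apr 16, 2235 → Apr 16, 2236: 366 days (Feb 29, 2236 is in that span).
Apr 16, 2236 → Apr 16, 2237: 365 days.
Apr 16, 2237 → Apr 16, 2238: 365 days.
Apr 16, 2238 → Apr 16, 2239: 365 days.
Apr 16, 2239 → Apr 16, 2240: 366 days (Feb 29, 2240 is in that span).
Apr 16, 2240 → Apr 16, 2241: 365 days.
Apr 16, 2241 → Apr 16, 2242: 365 days.
Apr 16, 2242 → Apr 16, 2243: 365 days.
Apr 16, 2243 → Apr 16, 2244: 366 days (Feb 29, 2244 is in that span).
Apr 16, 2244 → Apr 16, 2245: 365 days.
Apr 16, 2245 → Apr 16, 2246: 365 days.
Apr 16, 2246 → Apr 16, 2247: 365 days.
Apr 16, 2247 → Apr 16, 2248: 366 days (Feb 29, 2248 is in that span).
Apr 16, 2248 → Apr 16, 2249: 365 days.
Apr 16, 2249 → May 16, 2249: 30 days (April has 30).
May 16, 2249 → Jun 16, 2249: 31 days (May has 31).
Jun 16, 2249 → Jul 16, 2249: 30 days (June has 30).
Jul 16, 2249 → Aug 16, 2249: 31 days (July has 31).
Aug 16, 2249 → Sep 16, 2249: 31 days (August has 31).
Sep 16, 2249 → Sep 24, 2249: 8 days.
Total: 7101 days.

7101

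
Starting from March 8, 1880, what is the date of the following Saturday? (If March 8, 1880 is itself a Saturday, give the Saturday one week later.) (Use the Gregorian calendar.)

Mar 8, 1880 is a Monday.
From Monday to the next Saturday is 5 days.
Mar 8, 1880 + 5 = Mar 13, 1880.

March 13, 1880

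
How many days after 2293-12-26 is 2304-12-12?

Dec 26, 2293 → Dec 26, 2294: 365 days.
Dec 26, 2294 → Dec 26, 2295: 365 days.
Dec 26, 2295 → Dec 26, 2296: 366 days (Feb 29, 2296 is in that span).
Dec 26, 2296 → Dec 26, 2297: 365 days.
Dec 26, 2297 → Dec 26, 2298: 365 days.
Dec 26, 2298 → Dec 26, 2299: 365 days.
Dec 26, 2299 → Dec 26, 2300: 365 days.
Dec 26, 2300 → Dec 26, 2301: 365 days.
Dec 26, 2301 → Dec 26, 2302: 365 days.
Dec 26, 2302 → Dec 26, 2303: 365 days.
Dec 26, 2303 → Jan 26, 2304: 31 days (December has 31).
Jan 26, 2304 → Feb 26, 2304: 31 days (January has 31).
Feb 26, 2304 → Mar 26, 2304: 29 days (February has 29).
Mar 26, 2304 → Apr 26, 2304: 31 days (March has 31).
Apr 26, 2304 → May 26, 2304: 30 days (April has 30).
May 26, 2304 → Jun 26, 2304: 31 days (May has 31).
Jun 26, 2304 → Jul 26, 2304: 30 days (June has 30).
Jul 26, 2304 → Aug 26, 2304: 31 days (July has 31).
Aug 26, 2304 → Sep 26, 2304: 31 days (August has 31).
Sep 26, 2304 → Oct 26, 2304: 30 days (September has 30).
Oct 26, 2304 → Nov 26, 2304: 31 days (October has 31).
Nov 26, 2304 → Dec 12, 2304: 16 days.
Total: 4003 days.

4003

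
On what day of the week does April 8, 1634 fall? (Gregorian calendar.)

Doomsday rule: the anchor day for the 1600s is Tuesday. For year 34: 34÷12 = 2 r 10, and 10÷4 = 2, so 2+10+2 = 14.
Tuesday + 14 ≡ Tuesday — that's 1634's doomsday.
In April the doomsday date is Apr 4.
Apr 8 is 4 days after Apr 4; 4 mod 7 = 4, so Tuesday + 4 = Saturday.

Saturday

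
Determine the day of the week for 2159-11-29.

Thursday

Doomsday rule: the anchor day for the 2100s is Sunday. For year 59: 59÷12 = 4 r 11, and 11÷4 = 2, so 4+11+2 = 17.
Sunday + 17 ≡ Wednesday — that's 2159's doomsday.
In November the doomsday date is Nov 7.
Nov 29 is 22 days after Nov 7; 22 mod 7 = 1, so Wednesday + 1 = Thursday.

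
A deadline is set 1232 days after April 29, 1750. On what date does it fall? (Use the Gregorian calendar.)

+365 (one year) → Apr 29, 1751 (867 left).
+366 (one year; includes Feb 29, 1752) → Apr 29, 1752 (501 left).
+365 (one year) → Apr 29, 1753 (136 left).
Apr has 30 days: +2 → May 1, 1753 (134 left).
May has 31 days: +31 → Jun 1, 1753 (103 left).
Jun has 30 days: +30 → Jul 1, 1753 (73 left).
Jul has 31 days: +31 → Aug 1, 1753 (42 left).
Aug has 31 days: +31 → Sep 1, 1753 (11 left).
+11 → Sep 12, 1753.

September 12, 1753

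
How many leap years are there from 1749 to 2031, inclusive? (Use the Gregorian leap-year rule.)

Multiples of 4 in [1749,2031]: 70.
Of those, multiples of 100: 3 (not leap unless ÷400).
Multiples of 400: 1.
Leap years = 70 − 3 + 1 = 68.

68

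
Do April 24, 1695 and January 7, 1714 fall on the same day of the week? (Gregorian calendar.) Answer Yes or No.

From Apr 24, 1695 to Jan 7, 1714 is 6832 days.
6832 mod 7 = 0, so they are the same weekday.
(Apr 24, 1695 is a Sunday; Jan 7, 1714 is a Sunday.)

Yes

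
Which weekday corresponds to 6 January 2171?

Sunday

Doomsday rule: the anchor day for the 2100s is Sunday. For year 71: 71÷12 = 5 r 11, and 11÷4 = 2, so 5+11+2 = 18.
Sunday + 18 ≡ Thursday — that's 2171's doomsday.
In January the doomsday date is Jan 3 (2171 is not a leap year).
Jan 6 is 3 days after Jan 3; 3 mod 7 = 3, so Thursday + 3 = Sunday.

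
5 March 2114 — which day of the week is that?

Doomsday rule: the anchor day for the 2100s is Sunday. For year 14: 14÷12 = 1 r 2, and 2÷4 = 0, so 1+2+0 = 3.
Sunday + 3 ≡ Wednesday — that's 2114's doomsday.
In March the doomsday date is Mar 14.
Mar 5 is 9 days before Mar 14; 9 mod 7 = 2, so Wednesday − 2 = Monday.

Monday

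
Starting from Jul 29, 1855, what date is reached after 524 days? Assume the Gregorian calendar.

January 3, 1857

+366 (one year; includes Feb 29, 1856) → Jul 29, 1856 (158 left).
Jul has 31 days: +3 → Aug 1, 1856 (155 left).
Aug has 31 days: +31 → Sep 1, 1856 (124 left).
Sep has 30 days: +30 → Oct 1, 1856 (94 left).
Oct has 31 days: +31 → Nov 1, 1856 (63 left).
Nov has 30 days: +30 → Dec 1, 1856 (33 left).
Dec has 31 days: +31 → Jan 1, 1857 (2 left).
+2 → Jan 3, 1857.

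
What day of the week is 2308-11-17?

Tuesday

Doomsday rule: the anchor day for the 2300s is Wednesday. For year 08: 8÷12 = 0 r 8, and 8÷4 = 2, so 0+8+2 = 10.
Wednesday + 10 ≡ Saturday — that's 2308's doomsday.
In November the doomsday date is Nov 7.
Nov 17 is 10 days after Nov 7; 10 mod 7 = 3, so Saturday + 3 = Tuesday.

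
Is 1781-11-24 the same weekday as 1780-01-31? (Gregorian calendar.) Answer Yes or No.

No

From Jan 31, 1780 to Nov 24, 1781 is 663 days.
663 mod 7 = 5, so they are different weekdays.
(Jan 31, 1780 is a Monday; Nov 24, 1781 is a Saturday.)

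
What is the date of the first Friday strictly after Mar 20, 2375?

Mar 20, 2375 is a Thursday.
From Thursday to the next Friday is 1 day.
Mar 20, 2375 + 1 = Mar 21, 2375.

March 21, 2375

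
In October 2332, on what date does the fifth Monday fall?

October 31, 2332

October 1, 2332 is a Saturday.
The first Monday is therefore October 3 (2 days later).
The fifth Monday is 3 + 4×7 = October 31.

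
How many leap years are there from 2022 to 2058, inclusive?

9

Multiples of 4 in [2022,2058]: 9.
Of those, multiples of 100: 0 (not leap unless ÷400).
Multiples of 400: 0.
Leap years = 9 − 0 + 0 = 9.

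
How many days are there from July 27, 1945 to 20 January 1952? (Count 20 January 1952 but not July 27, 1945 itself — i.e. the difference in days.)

2368

Jul 27, 1945 → Jul 27, 1946: 365 days.
Jul 27, 1946 → Jul 27, 1947: 365 days.
Jul 27, 1947 → Jul 27, 1948: 366 days (Feb 29, 1948 is in that span).
Jul 27, 1948 → Jul 27, 1949: 365 days.
Jul 27, 1949 → Jul 27, 1950: 365 days.
Jul 27, 1950 → Jul 27, 1951: 365 days.
Jul 27, 1951 → Aug 27, 1951: 31 days (July has 31).
Aug 27, 1951 → Sep 27, 1951: 31 days (August has 31).
Sep 27, 1951 → Oct 27, 1951: 30 days (September has 30).
Oct 27, 1951 → Nov 27, 1951: 31 days (October has 31).
Nov 27, 1951 → Dec 27, 1951: 30 days (November has 30).
Dec 27, 1951 → Jan 20, 1952: 24 days.
Total: 2368 days.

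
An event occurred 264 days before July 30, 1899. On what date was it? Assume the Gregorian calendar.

−30 → Jun 30, 1899 (end of Jun, 30 days; 234 left).
−30 → May 31, 1899 (end of May, 31 days; 204 left).
−31 → Apr 30, 1899 (end of Apr, 30 days; 173 left).
−30 → Mar 31, 1899 (end of Mar, 31 days; 143 left).
−31 → Feb 28, 1899 (end of Feb, 28 days; 112 left).
−28 → Jan 31, 1899 (end of Jan, 31 days; 84 left).
−31 → Dec 31, 1898 (end of Dec, 31 days; 53 left).
−31 → Nov 30, 1898 (end of Nov, 30 days; 22 left).
−22 → Nov 8, 1898.

November 8, 1898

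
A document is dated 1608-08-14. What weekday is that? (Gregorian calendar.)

Doomsday rule: the anchor day for the 1600s is Tuesday. For year 08: 8÷12 = 0 r 8, and 8÷4 = 2, so 0+8+2 = 10.
Tuesday + 10 ≡ Friday — that's 1608's doomsday.
In August the doomsday date is Aug 8.
Aug 14 is 6 days after Aug 8; 6 mod 7 = 6, so Friday + 6 = Thursday.

Thursday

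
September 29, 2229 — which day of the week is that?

Tuesday

Doomsday rule: the anchor day for the 2200s is Friday. For year 29: 29÷12 = 2 r 5, and 5÷4 = 1, so 2+5+1 = 8.
Friday + 8 ≡ Saturday — that's 2229's doomsday.
In September the doomsday date is Sep 5.
Sep 29 is 24 days after Sep 5; 24 mod 7 = 3, so Saturday + 3 = Tuesday.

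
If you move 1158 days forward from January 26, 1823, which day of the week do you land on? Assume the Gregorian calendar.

First find the weekday of Jan 26, 1823. Doomsday rule: the anchor day for the 1800s is Friday. For year 23: 23÷12 = 1 r 11, and 11÷4 = 2, so 1+11+2 = 14.
Friday + 14 ≡ Friday — that's 1823's doomsday.
In January the doomsday date is Jan 3 (1823 is not a leap year).
Jan 26 is 23 days after Jan 3; 23 mod 7 = 2, so Friday + 2 = Sunday.
1158 mod 7 = 3, so 1158 days after a Sunday is Sunday + 3 = Wednesday.

Wednesday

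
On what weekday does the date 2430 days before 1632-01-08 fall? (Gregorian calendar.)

Wednesday

First find the weekday of Jan 8, 1632. Doomsday rule: the anchor day for the 1600s is Tuesday. For year 32: 32÷12 = 2 r 8, and 8÷4 = 2, so 2+8+2 = 12.
Tuesday + 12 ≡ Sunday — that's 1632's doomsday.
In January the doomsday date is Jan 4 (1632 is a leap year (divisible by 4)).
Jan 8 is 4 days after Jan 4; 4 mod 7 = 4, so Sunday + 4 = Thursday.
2430 mod 7 = 1, so 2430 days before a Thursday is Thursday − 1 = Wednesday.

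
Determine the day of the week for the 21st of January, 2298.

Doomsday rule: the anchor day for the 2200s is Friday. For year 98: 98÷12 = 8 r 2, and 2÷4 = 0, so 8+2+0 = 10.
Friday + 10 ≡ Monday — that's 2298's doomsday.
In January the doomsday date is Jan 3 (2298 is not a leap year).
Jan 21 is 18 days after Jan 3; 18 mod 7 = 4, so Monday + 4 = Friday.

Friday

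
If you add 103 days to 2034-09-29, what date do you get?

Sep has 30 days: +2 → Oct 1, 2034 (101 left).
Oct has 31 days: +31 → Nov 1, 2034 (70 left).
Nov has 30 days: +30 → Dec 1, 2034 (40 left).
Dec has 31 days: +31 → Jan 1, 2035 (9 left).
+9 → Jan 10, 2035.

January 10, 2035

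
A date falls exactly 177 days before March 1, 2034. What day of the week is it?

Monday

First find the weekday of Mar 1, 2034. Doomsday rule: the anchor day for the 2000s is Tuesday. For year 34: 34÷12 = 2 r 10, and 10÷4 = 2, so 2+10+2 = 14.
Tuesday + 14 ≡ Tuesday — that's 2034's doomsday.
In March the doomsday date is Mar 14.
Mar 1 is 13 days before Mar 14; 13 mod 7 = 6, so Tuesday − 6 = Wednesday.
177 mod 7 = 2, so 177 days before a Wednesday is Wednesday − 2 = Monday.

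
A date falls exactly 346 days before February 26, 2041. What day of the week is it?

Saturday

First find the weekday of Feb 26, 2041. Doomsday rule: the anchor day for the 2000s is Tuesday. For year 41: 41÷12 = 3 r 5, and 5÷4 = 1, so 3+5+1 = 9.
Tuesday + 9 ≡ Thursday — that's 2041's doomsday.
In February the doomsday date is Feb 28 (2041 is not a leap year).
Feb 26 is 2 days before Feb 28; 2 mod 7 = 2, so Thursday − 2 = Tuesday.
346 mod 7 = 3, so 346 days before a Tuesday is Tuesday − 3 = Saturday.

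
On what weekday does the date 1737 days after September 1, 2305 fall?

First find the weekday of Sep 1, 2305. Doomsday rule: the anchor day for the 2300s is Wednesday. For year 05: 5÷12 = 0 r 5, and 5÷4 = 1, so 0+5+1 = 6.
Wednesday + 6 ≡ Tuesday — that's 2305's doomsday.
In September the doomsday date is Sep 5.
Sep 1 is 4 days before Sep 5; 4 mod 7 = 4, so Tuesday − 4 = Friday.
1737 mod 7 = 1, so 1737 days after a Friday is Friday + 1 = Saturday.

Saturday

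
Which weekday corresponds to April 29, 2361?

Doomsday rule: the anchor day for the 2300s is Wednesday. For year 61: 61÷12 = 5 r 1, and 1÷4 = 0, so 5+1+0 = 6.
Wednesday + 6 ≡ Tuesday — that's 2361's doomsday.
In April the doomsday date is Apr 4.
Apr 29 is 25 days after Apr 4; 25 mod 7 = 4, so Tuesday + 4 = Saturday.

Saturday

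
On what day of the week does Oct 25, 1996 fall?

Doomsday rule: the anchor day for the 1900s is Wednesday. For year 96: 96÷12 = 8 r 0, and 0÷4 = 0, so 8+0+0 = 8.
Wednesday + 8 ≡ Thursday — that's 1996's doomsday.
In October the doomsday date is Oct 10.
Oct 25 is 15 days after Oct 10; 15 mod 7 = 1, so Thursday + 1 = Friday.

Friday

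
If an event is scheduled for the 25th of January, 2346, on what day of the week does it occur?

Friday

Doomsday rule: the anchor day for the 2300s is Wednesday. For year 46: 46÷12 = 3 r 10, and 10÷4 = 2, so 3+10+2 = 15.
Wednesday + 15 ≡ Thursday — that's 2346's doomsday.
In January the doomsday date is Jan 3 (2346 is not a leap year).
Jan 25 is 22 days after Jan 3; 22 mod 7 = 1, so Thursday + 1 = Friday.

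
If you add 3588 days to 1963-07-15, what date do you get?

May 11, 1973

+366 (one year; includes Feb 29, 1964) → Jul 15, 1964 (3222 left).
+365 (one year) → Jul 15, 1965 (2857 left).
+365 (one year) → Jul 15, 1966 (2492 left).
+365 (one year) → Jul 15, 1967 (2127 left).
+366 (one year; includes Feb 29, 1968) → Jul 15, 1968 (1761 left).
+365 (one year) → Jul 15, 1969 (1396 left).
+365 (one year) → Jul 15, 1970 (1031 left).
+365 (one year) → Jul 15, 1971 (666 left).
+366 (one year; includes Feb 29, 1972) → Jul 15, 1972 (300 left).
Jul has 31 days: +17 → Aug 1, 1972 (283 left).
Aug has 31 days: +31 → Sep 1, 1972 (252 left).
Sep has 30 days: +30 → Oct 1, 1972 (222 left).
Oct has 31 days: +31 → Nov 1, 1972 (191 left).
Nov has 30 days: +30 → Dec 1, 1972 (161 left).
Dec has 31 days: +31 → Jan 1, 1973 (130 left).
Jan has 31 days: +31 → Feb 1, 1973 (99 left).
Feb has 28 days: +28 → Mar 1, 1973 (71 left).
Mar has 31 days: +31 → Apr 1, 1973 (40 left).
Apr has 30 days: +30 → May 1, 1973 (10 left).
+10 → May 11, 1973.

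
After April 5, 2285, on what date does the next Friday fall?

April 10, 2285

Apr 5, 2285 is a Sunday.
From Sunday to the next Friday is 5 days.
Apr 5, 2285 + 5 = Apr 10, 2285.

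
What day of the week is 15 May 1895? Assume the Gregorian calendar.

Doomsday rule: the anchor day for the 1800s is Friday. For year 95: 95÷12 = 7 r 11, and 11÷4 = 2, so 7+11+2 = 20.
Friday + 20 ≡ Thursday — that's 1895's doomsday.
In May the doomsday date is May 9.
May 15 is 6 days after May 9; 6 mod 7 = 6, so Thursday + 6 = Wednesday.

Wednesday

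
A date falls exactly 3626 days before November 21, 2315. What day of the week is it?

Sunday

First find the weekday of Nov 21, 2315. Doomsday rule: the anchor day for the 2300s is Wednesday. For year 15: 15÷12 = 1 r 3, and 3÷4 = 0, so 1+3+0 = 4.
Wednesday + 4 ≡ Sunday — that's 2315's doomsday.
In November the doomsday date is Nov 7.
Nov 21 is 14 days after Nov 7; 14 mod 7 = 0, so Sunday + 0 = Sunday.
3626 mod 7 = 0, so 3626 days before a Sunday is Sunday − 0 = Sunday.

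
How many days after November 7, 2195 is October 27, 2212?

Nov 7, 2195 → Nov 7, 2196: 366 days (Feb 29, 2196 is in that span).
Nov 7, 2196 → Nov 7, 2197: 365 days.
Nov 7, 2197 → Nov 7, 2198: 365 days.
Nov 7, 2198 → Nov 7, 2199: 365 days.
Nov 7, 2199 → Nov 7, 2200: 365 days.
Nov 7, 2200 → Nov 7, 2201: 365 days.
Nov 7, 2201 → Nov 7, 2202: 365 days.
Nov 7, 2202 → Nov 7, 2203: 365 days.
Nov 7, 2203 → Nov 7, 2204: 366 days (Feb 29, 2204 is in that span).
Nov 7, 2204 → Nov 7, 2205: 365 days.
Nov 7, 2205 → Nov 7, 2206: 365 days.
Nov 7, 2206 → Nov 7, 2207: 365 days.
Nov 7, 2207 → Nov 7, 2208: 366 days (Feb 29, 2208 is in that span).
Nov 7, 2208 → Nov 7, 2209: 365 days.
Nov 7, 2209 → Nov 7, 2210: 365 days.
Nov 7, 2210 → Nov 7, 2211: 365 days.
Nov 7, 2211 → Dec 7, 2211: 30 days (November has 30).
Dec 7, 2211 → Jan 7, 2212: 31 days (December has 31).
Jan 7, 2212 → Feb 7, 2212: 31 days (January has 31).
Feb 7, 2212 → Mar 7, 2212: 29 days (February has 29).
Mar 7, 2212 → Apr 7, 2212: 31 days (March has 31).
Apr 7, 2212 → May 7, 2212: 30 days (April has 30).
May 7, 2212 → Jun 7, 2212: 31 days (May has 31).
Jun 7, 2212 → Jul 7, 2212: 30 days (June has 30).
Jul 7, 2212 → Aug 7, 2212: 31 days (July has 31).
Aug 7, 2212 → Sep 7, 2212: 31 days (August has 31).
Sep 7, 2212 → Oct 7, 2212: 30 days (September has 30).
Oct 7, 2212 → Oct 27, 2212: 20 days.
Total: 6198 days.

6198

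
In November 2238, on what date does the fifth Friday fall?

November 30, 2238

November 1, 2238 is a Thursday.
The first Friday is therefore November 2 (1 days later).
The fifth Friday is 2 + 4×7 = November 30.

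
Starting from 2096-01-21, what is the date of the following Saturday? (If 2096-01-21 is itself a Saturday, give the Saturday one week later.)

Jan 21, 2096 is a Saturday.
From Saturday to the next Saturday is 7 days.
Jan 21, 2096 + 7 = Jan 28, 2096.

January 28, 2096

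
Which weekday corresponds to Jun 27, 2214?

Monday

January 1, 2214 is a Saturday.
Jan 1, 2214 → Feb 1, 2214: 31 days (January has 31).
Feb 1, 2214 → Mar 1, 2214: 28 days (February has 28).
Mar 1, 2214 → Apr 1, 2214: 31 days (March has 31).
Apr 1, 2214 → May 1, 2214: 30 days (April has 30).
May 1, 2214 → Jun 1, 2214: 31 days (May has 31).
Jun 1, 2214 → Jun 27, 2214: 26 days.
Total: 177 days.
177 mod 7 = 2, so Saturday + 2 = Monday.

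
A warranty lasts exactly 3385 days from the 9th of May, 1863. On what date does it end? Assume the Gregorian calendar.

+366 (one year; includes Feb 29, 1864) → May 9, 1864 (3019 left).
+365 (one year) → May 9, 1865 (2654 left).
+365 (one year) → May 9, 1866 (2289 left).
+365 (one year) → May 9, 1867 (1924 left).
+366 (one year; includes Feb 29, 1868) → May 9, 1868 (1558 left).
+365 (one year) → May 9, 1869 (1193 left).
+365 (one year) → May 9, 1870 (828 left).
+365 (one year) → May 9, 1871 (463 left).
+366 (one year; includes Feb 29, 1872) → May 9, 1872 (97 left).
May has 31 days: +23 → Jun 1, 1872 (74 left).
Jun has 30 days: +30 → Jul 1, 1872 (44 left).
Jul has 31 days: +31 → Aug 1, 1872 (13 left).
+13 → Aug 14, 1872.

August 14, 1872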